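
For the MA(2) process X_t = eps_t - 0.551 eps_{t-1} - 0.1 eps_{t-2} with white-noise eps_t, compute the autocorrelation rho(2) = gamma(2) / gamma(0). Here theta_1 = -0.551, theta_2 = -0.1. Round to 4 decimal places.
\rho(2) = -0.0761

For an MA(q) process with theta_0 = 1, the autocovariance is
  gamma(k) = sigma^2 * sum_{i=0..q-k} theta_i * theta_{i+k},
and rho(k) = gamma(k) / gamma(0). Sigma^2 cancels.
  numerator   = (1)*(-0.1) = -0.1.
  denominator = (1)^2 + (-0.551)^2 + (-0.1)^2 = 1.313601.
  rho(2) = -0.1 / 1.313601 = -0.0761.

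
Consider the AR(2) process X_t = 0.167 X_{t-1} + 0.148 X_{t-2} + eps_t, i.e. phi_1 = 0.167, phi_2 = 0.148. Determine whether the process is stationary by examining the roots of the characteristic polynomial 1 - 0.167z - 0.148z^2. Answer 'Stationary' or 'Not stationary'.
\text{Stationary}

The AR(p) characteristic polynomial is P(z) = 1 - 0.167z - 0.148z^2.
Stationarity requires all roots to lie outside the unit circle, i.e. |z| > 1 for every root.
Set 1 + (-0.167) z + (-0.148) z^2 = 0, i.e. a z^2 + b z + c = 0 with a = -0.148, b = -0.167, c = 1.
Discriminant D = b^2 - 4ac = (-0.167)^2 - 4*(-0.148)*1 = 0.027889 - (-0.592) = 0.619889.
D >= 0, so the roots are real: z = (-b +/- sqrt(D)) / (2a) = (0.167 +/- 0.78733) / (-0.296).
  z_1 = (0.167 + 0.78733) / (-0.296) = -3.2241,   |z_1| = 3.2241.
  z_2 = (0.167 - 0.78733) / (-0.296) = 2.0957,   |z_2| = 2.0957.
Moduli of all roots: 3.2241, 2.0957.
All moduli strictly greater than 1? Yes.
Verdict: Stationary.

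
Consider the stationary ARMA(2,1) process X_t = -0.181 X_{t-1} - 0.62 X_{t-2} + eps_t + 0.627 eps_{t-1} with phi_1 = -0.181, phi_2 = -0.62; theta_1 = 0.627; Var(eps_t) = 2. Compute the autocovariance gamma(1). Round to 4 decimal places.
\gamma(1) = 0.3135

Multiply the model equation by X_{t-k} and take expectations. With theta_0 = psi_0 = 1 and psi_j the MA(infinity) weights, this gives
  gamma(k) - sum_i phi_i gamma(k-i) = c_k,
  c_k = sigma^2 * sum_{j=k..q} theta_j psi_{j-k}   (c_k = 0 for k > q),
using gamma(-m) = gamma(m).
psi-weights needed (psi_j = theta_j + sum_i phi_i psi_{j-i}):
  psi_1 = theta_1 + phi_1 = 0.627 + (-0.181) = 0.446
Right-hand sides:
  c_0 = sigma^2 (1 + theta_1 psi_1) = 2 * (1 + (0.627)(0.446)) = 2 * 1.279642 = 2.559284
  c_1 = sigma^2 theta_1 = 2 * (0.627) = 1.254
  c_2 = 0
Equations for k = 0, 1, 2 (AR order 2, c_2 = 0):
  (E0) gamma(0) = phi_1 gamma(1) + phi_2 gamma(2) + c_0
  (E1) gamma(1) = phi_1 gamma(0) + phi_2 gamma(1) + c_1
  (E2) gamma(2) = phi_1 gamma(1) + phi_2 gamma(0)
From (E1): gamma(1) = A gamma(0) + B with
  A = phi_1 / (1 - phi_2) = -0.181 / 1.62 = -0.111728,   B = c_1 / (1 - phi_2) = 1.254 / 1.62 = 0.774074.
Insert (E2) into (E0): gamma(0) (1 - phi_2^2) = phi_1 (1 + phi_2) gamma(1) + c_0.
  phi_1 (1 + phi_2) = (-0.181)(0.38) = -0.06878,   1 - phi_2^2 = 0.6156.
Replace gamma(1) by A gamma(0) + B and collect gamma(0):
  gamma(0) [0.6156 - (-0.06878)(-0.111728)] = (-0.06878)(0.774074) + 2.559284
  gamma(0) * 0.607915 = 2.506043
  gamma(0) = 2.506043 / 0.607915 = 4.122356.
  gamma(1) = A gamma(0) + B = (-0.111728)(4.122356) + (0.774074) = 0.31349.
Therefore gamma(1) = 0.3135 (to 4 decimal places).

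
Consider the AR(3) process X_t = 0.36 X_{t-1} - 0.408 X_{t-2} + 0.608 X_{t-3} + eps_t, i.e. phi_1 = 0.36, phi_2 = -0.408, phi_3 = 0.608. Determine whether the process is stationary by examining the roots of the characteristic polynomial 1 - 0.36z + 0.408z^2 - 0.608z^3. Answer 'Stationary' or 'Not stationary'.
\text{Stationary}

The AR(p) characteristic polynomial is P(z) = 1 - 0.36z + 0.408z^2 - 0.608z^3.
Stationarity requires all roots to lie outside the unit circle, i.e. |z| > 1 for every root.
Degree 3: look for a simple real root z0 first, then factor out (1 - z/z0) and solve the remaining quadratic.
Testing z0 = 1.25: P(1.25) = 1 + (-0.36)(1.25) + (0.408)(1.25)^2 + (-0.608)(1.25)^3
  = 1 + (-0.45) + (0.6375) + (-1.1875) = 0.  So z_0 = 1.25 is a root, |z_0| = 1.25.
Divide out the factor (1 - 0.8 z) = (1 - z/z0) (since 1/z0 = 0.8):
  P(z) = (1 - 0.8 z)(1 + (0.44) z + (0.76) z^2)
  [check: z-coef 0.44 - (0.8) = -0.36; z^2-coef 0.76 - (0.8)(0.44) = 0.408; z^3-coef -(0.8)(0.76) = -0.608.]
Remaining roots from the quadratic factor 1 + (0.44) z + (0.76) z^2:
  Set 1 + (0.44) z + (0.76) z^2 = 0, i.e. a z^2 + b z + c = 0 with a = 0.76, b = 0.44, c = 1.
  Discriminant D = b^2 - 4ac = (0.44)^2 - 4*(0.76)*1 = 0.1936 - (3.04) = -2.8464.
  D < 0, so the roots are the complex-conjugate pair z = (-b +/- i sqrt(-D)) / (2a) = -0.2895 +/- 1.11i.
  For a conjugate pair |z|^2 = z * conj(z) = (product of roots) = c/a = 1/(0.76) = 1.315789, so |z| = sqrt(1.315789) = 1.1471 for both roots.
Moduli of all roots: 1.2500, 1.1471, 1.1471.
All moduli strictly greater than 1? Yes.
Verdict: Stationary.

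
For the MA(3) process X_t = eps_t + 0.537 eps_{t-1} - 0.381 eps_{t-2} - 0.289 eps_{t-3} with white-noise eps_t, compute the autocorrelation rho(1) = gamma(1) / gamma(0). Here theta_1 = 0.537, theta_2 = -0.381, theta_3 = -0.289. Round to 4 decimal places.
\rho(1) = 0.2917

For an MA(q) process with theta_0 = 1, the autocovariance is
  gamma(k) = sigma^2 * sum_{i=0..q-k} theta_i * theta_{i+k},
and rho(k) = gamma(k) / gamma(0). Sigma^2 cancels.
  numerator   = (1)*(0.537) + (0.537)*(-0.381) + (-0.381)*(-0.289) = 0.442512.
  denominator = (1)^2 + (0.537)^2 + (-0.381)^2 + (-0.289)^2 = 1.517051.
  rho(1) = 0.442512 / 1.517051 = 0.2917.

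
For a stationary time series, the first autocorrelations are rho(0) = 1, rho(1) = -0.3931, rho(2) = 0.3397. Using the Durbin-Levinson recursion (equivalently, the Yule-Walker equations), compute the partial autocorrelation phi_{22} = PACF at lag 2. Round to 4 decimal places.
\phi_{22} = 0.2190

The PACF at lag k is phi_{kk}, the last component of the solution
to the Yule-Walker system G_k phi = r_k where
  (G_k)_{ij} = rho(|i - j|), (r_k)_i = rho(i), i,j = 1..k.
Equivalently, Durbin-Levinson gives phi_{kk} iteratively:
  phi_{11} = rho(1)
  phi_{kk} = [rho(k) - sum_{j=1..k-1} phi_{k-1,j} rho(k-j)]
            / [1 - sum_{j=1..k-1} phi_{k-1,j} rho(j)],
  phi_{k,j} = phi_{k-1,j} - phi_{kk} phi_{k-1,k-j},  j = 1..k-1.
Step k = 1:
  phi_11 = rho(1) = -0.3931.
Step k = 2:
  phi_22 = [rho(2) - phi_11 rho(1)] / [1 - phi_11 rho(1)] = [0.3397 - (-0.3931)(-0.3931)] / [1 - (-0.3931)(-0.3931)]
         = 0.18517239 / 0.84547239 = 0.219.
Therefore phi_{22} = 0.2190.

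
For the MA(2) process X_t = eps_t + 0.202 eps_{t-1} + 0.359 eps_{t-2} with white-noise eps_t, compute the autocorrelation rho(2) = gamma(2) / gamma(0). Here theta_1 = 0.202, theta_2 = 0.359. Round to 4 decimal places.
\rho(2) = 0.3069

For an MA(q) process with theta_0 = 1, the autocovariance is
  gamma(k) = sigma^2 * sum_{i=0..q-k} theta_i * theta_{i+k},
and rho(k) = gamma(k) / gamma(0). Sigma^2 cancels.
  numerator   = (1)*(0.359) = 0.359.
  denominator = (1)^2 + (0.202)^2 + (0.359)^2 = 1.169685.
  rho(2) = 0.359 / 1.169685 = 0.3069.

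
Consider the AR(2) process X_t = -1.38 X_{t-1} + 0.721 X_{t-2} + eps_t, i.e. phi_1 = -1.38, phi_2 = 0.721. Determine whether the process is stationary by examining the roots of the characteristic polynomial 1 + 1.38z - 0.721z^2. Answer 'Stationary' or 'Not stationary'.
\text{Not stationary}

The AR(p) characteristic polynomial is P(z) = 1 + 1.38z - 0.721z^2.
Stationarity requires all roots to lie outside the unit circle, i.e. |z| > 1 for every root.
Set 1 + (1.38) z + (-0.721) z^2 = 0, i.e. a z^2 + b z + c = 0 with a = -0.721, b = 1.38, c = 1.
Discriminant D = b^2 - 4ac = (1.38)^2 - 4*(-0.721)*1 = 1.9044 - (-2.884) = 4.7884.
D >= 0, so the roots are real: z = (-b +/- sqrt(D)) / (2a) = (-1.38 +/- 2.188241) / (-1.442).
  z_1 = (-1.38 + 2.188241) / (-1.442) = -0.5605,   |z_1| = 0.5605.
  z_2 = (-1.38 - 2.188241) / (-1.442) = 2.4745,   |z_2| = 2.4745.
Moduli of all roots: 0.5605, 2.4745.
All moduli strictly greater than 1? No.
Verdict: Not stationary.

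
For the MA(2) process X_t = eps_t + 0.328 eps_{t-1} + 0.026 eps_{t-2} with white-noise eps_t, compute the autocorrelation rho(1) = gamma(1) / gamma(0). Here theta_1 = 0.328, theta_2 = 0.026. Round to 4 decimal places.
\rho(1) = 0.3037

For an MA(q) process with theta_0 = 1, the autocovariance is
  gamma(k) = sigma^2 * sum_{i=0..q-k} theta_i * theta_{i+k},
and rho(k) = gamma(k) / gamma(0). Sigma^2 cancels.
  numerator   = (1)*(0.328) + (0.328)*(0.026) = 0.336528.
  denominator = (1)^2 + (0.328)^2 + (0.026)^2 = 1.10826.
  rho(1) = 0.336528 / 1.10826 = 0.3037.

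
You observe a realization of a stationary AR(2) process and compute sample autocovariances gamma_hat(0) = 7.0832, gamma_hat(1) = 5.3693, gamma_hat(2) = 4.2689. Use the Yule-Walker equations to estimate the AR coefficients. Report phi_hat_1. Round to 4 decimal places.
\hat\phi_{1} = 0.7080

The Yule-Walker equations for an AR(p) process read, in matrix form,
  Gamma_p phi = r_p,   with   (Gamma_p)_{ij} = gamma(|i - j|),
                       (r_p)_i = gamma(i),   i,j = 1..p.
Substitute the sample gammas (Toeplitz matrix and right-hand side of size 2):
  Gamma_p = [[7.0832, 5.3693], [5.3693, 7.0832]]
  r_p     = [5.3693, 4.2689]
Written out:
  7.0832 phi_1 + 5.3693 phi_2 = 5.3693
  5.3693 phi_1 + 7.0832 phi_2 = 4.2689
Solve by Cramer's rule:
  det = gamma(0)^2 - gamma(1)^2 = (7.0832)^2 - (5.3693)^2 = 50.17172224 - 28.82938249 = 21.34233975
  phi_hat_1 = [gamma(1) gamma(0) - gamma(1) gamma(2)] / det = [(5.3693)(7.0832) - (5.3693)(4.2689)] / 21.34233975 = 15.11082099 / 21.34233975 = 0.708
  phi_hat_2 = [gamma(0) gamma(2) - gamma(1)^2] / det = [(7.0832)(4.2689) - (5.3693)^2] / 21.34233975 = 1.40808999 / 21.34233975 = 0.066
So phi_hat = [0.7080, 0.0660].
Therefore phi_hat_1 = 0.7080.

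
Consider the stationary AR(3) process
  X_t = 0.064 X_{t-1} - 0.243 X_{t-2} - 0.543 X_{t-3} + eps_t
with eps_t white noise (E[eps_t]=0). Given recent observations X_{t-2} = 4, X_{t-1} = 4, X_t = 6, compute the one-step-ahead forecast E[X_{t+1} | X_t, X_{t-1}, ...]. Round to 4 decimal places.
E[X_{t+1} \mid \mathcal F_t] = -2.7600

For an AR(p) model X_t = c + sum_i phi_i X_{t-i} + eps_t, the
one-step-ahead conditional mean is
  E[X_{t+1} | X_t, ...] = c + sum_i phi_i X_{t+1-i}.
Substitute known values:
  E[X_{t+1} | ...] = (0.064) * (6) + (-0.243) * (4) + (-0.543) * (4)
                   = -2.7600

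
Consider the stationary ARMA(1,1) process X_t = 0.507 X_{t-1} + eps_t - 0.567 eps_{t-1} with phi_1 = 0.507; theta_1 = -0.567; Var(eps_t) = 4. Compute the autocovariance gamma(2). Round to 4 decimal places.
\gamma(2) = -0.1167

Multiply the model equation by X_{t-k} and take expectations. With theta_0 = psi_0 = 1 and psi_j the MA(infinity) weights, this gives
  gamma(k) - sum_i phi_i gamma(k-i) = c_k,
  c_k = sigma^2 * sum_{j=k..q} theta_j psi_{j-k}   (c_k = 0 for k > q),
using gamma(-m) = gamma(m).
psi-weights needed (psi_j = theta_j + sum_i phi_i psi_{j-i}):
  psi_1 = theta_1 + phi_1 = -0.567 + (0.507) = -0.06
Right-hand sides:
  c_0 = sigma^2 (1 + theta_1 psi_1) = 4 * (1 + (-0.567)(-0.06)) = 4 * 1.03402 = 4.13608
  c_1 = sigma^2 theta_1 = 4 * (-0.567) = -2.268
  c_2 = 0
Equations for k = 0 and k = 1 (AR order 1):
  gamma(0) = phi_1 gamma(1) + c_0
  gamma(1) = phi_1 gamma(0) + c_1
Substituting the second into the first: gamma(0) (1 - phi_1^2) = c_0 + phi_1 c_1, so
  gamma(0) = (c_0 + phi_1 c_1) / (1 - phi_1^2) = (4.13608 + (0.507)(-2.268)) / (1 - (0.507)^2) = 2.986204 / 0.742951 = 4.019382.
  gamma(1) = phi_1 gamma(0) + c_1 = (0.507)(4.019382) + (-2.268) = -0.230173.
For k = 2 (> q): gamma(2) = phi_1 gamma(1) = (0.507)(-0.230173) = -0.116698.
Therefore gamma(2) = -0.1167 (to 4 decimal places).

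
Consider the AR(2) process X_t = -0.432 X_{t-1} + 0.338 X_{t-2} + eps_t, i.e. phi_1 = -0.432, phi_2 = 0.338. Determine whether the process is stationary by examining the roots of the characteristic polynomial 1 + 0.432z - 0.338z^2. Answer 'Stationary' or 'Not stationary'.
\text{Stationary}

The AR(p) characteristic polynomial is P(z) = 1 + 0.432z - 0.338z^2.
Stationarity requires all roots to lie outside the unit circle, i.e. |z| > 1 for every root.
Set 1 + (0.432) z + (-0.338) z^2 = 0, i.e. a z^2 + b z + c = 0 with a = -0.338, b = 0.432, c = 1.
Discriminant D = b^2 - 4ac = (0.432)^2 - 4*(-0.338)*1 = 0.186624 - (-1.352) = 1.538624.
D >= 0, so the roots are real: z = (-b +/- sqrt(D)) / (2a) = (-0.432 +/- 1.240413) / (-0.676).
  z_1 = (-0.432 + 1.240413) / (-0.676) = -1.1959,   |z_1| = 1.1959.
  z_2 = (-0.432 - 1.240413) / (-0.676) = 2.474,   |z_2| = 2.474.
Moduli of all roots: 1.1959, 2.4740.
All moduli strictly greater than 1? Yes.
Verdict: Stationary.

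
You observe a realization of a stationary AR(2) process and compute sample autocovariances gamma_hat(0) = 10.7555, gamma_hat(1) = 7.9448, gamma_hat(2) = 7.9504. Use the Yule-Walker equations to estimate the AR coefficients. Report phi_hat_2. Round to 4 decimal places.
\hat\phi_{2} = 0.4260

The Yule-Walker equations for an AR(p) process read, in matrix form,
  Gamma_p phi = r_p,   with   (Gamma_p)_{ij} = gamma(|i - j|),
                       (r_p)_i = gamma(i),   i,j = 1..p.
Substitute the sample gammas (Toeplitz matrix and right-hand side of size 2):
  Gamma_p = [[10.7555, 7.9448], [7.9448, 10.7555]]
  r_p     = [7.9448, 7.9504]
Written out:
  10.7555 phi_1 + 7.9448 phi_2 = 7.9448
  7.9448 phi_1 + 10.7555 phi_2 = 7.9504
Solve by Cramer's rule:
  det = gamma(0)^2 - gamma(1)^2 = (10.7555)^2 - (7.9448)^2 = 115.68078025 - 63.11984704 = 52.56093321
  phi_hat_1 = [gamma(1) gamma(0) - gamma(1) gamma(2)] / det = [(7.9448)(10.7555) - (7.9448)(7.9504)] / 52.56093321 = 22.28595848 / 52.56093321 = 0.424
  phi_hat_2 = [gamma(0) gamma(2) - gamma(1)^2] / det = [(10.7555)(7.9504) - (7.9448)^2] / 52.56093321 = 22.39068016 / 52.56093321 = 0.426
So phi_hat = [0.4240, 0.4260].
Therefore phi_hat_2 = 0.4260.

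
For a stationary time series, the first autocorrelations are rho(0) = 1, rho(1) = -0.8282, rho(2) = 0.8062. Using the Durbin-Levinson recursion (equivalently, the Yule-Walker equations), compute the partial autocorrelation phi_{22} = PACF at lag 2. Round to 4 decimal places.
\phi_{22} = 0.3830

The PACF at lag k is phi_{kk}, the last component of the solution
to the Yule-Walker system G_k phi = r_k where
  (G_k)_{ij} = rho(|i - j|), (r_k)_i = rho(i), i,j = 1..k.
Equivalently, Durbin-Levinson gives phi_{kk} iteratively:
  phi_{11} = rho(1)
  phi_{kk} = [rho(k) - sum_{j=1..k-1} phi_{k-1,j} rho(k-j)]
            / [1 - sum_{j=1..k-1} phi_{k-1,j} rho(j)],
  phi_{k,j} = phi_{k-1,j} - phi_{kk} phi_{k-1,k-j},  j = 1..k-1.
Step k = 1:
  phi_11 = rho(1) = -0.8282.
Step k = 2:
  phi_22 = [rho(2) - phi_11 rho(1)] / [1 - phi_11 rho(1)] = [0.8062 - (-0.8282)(-0.8282)] / [1 - (-0.8282)(-0.8282)]
         = 0.12028476 / 0.31408476 = 0.383.
Therefore phi_{22} = 0.3830.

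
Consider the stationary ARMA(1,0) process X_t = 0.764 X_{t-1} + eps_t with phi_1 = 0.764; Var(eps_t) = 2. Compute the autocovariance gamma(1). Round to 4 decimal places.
\gamma(1) = 3.6704

Multiply the model equation by X_{t-k} and take expectations. With theta_0 = psi_0 = 1 and psi_j the MA(infinity) weights, this gives
  gamma(k) - sum_i phi_i gamma(k-i) = c_k,
  c_k = sigma^2 * sum_{j=k..q} theta_j psi_{j-k}   (c_k = 0 for k > q),
using gamma(-m) = gamma(m).
Pure AR (q = 0): c_0 = sigma^2 = 2, c_k = 0 for k >= 1.
Equations for k = 0 and k = 1 (AR order 1):
  gamma(0) = phi_1 gamma(1) + c_0
  gamma(1) = phi_1 gamma(0) + c_1
Substituting the second into the first: gamma(0) (1 - phi_1^2) = c_0 + phi_1 c_1, so
  gamma(0) = c_0 / (1 - phi_1^2) = 2 / (1 - (0.764)^2) = 2 / 0.416304 = 4.804182.
  gamma(1) = phi_1 gamma(0) = (0.764)(4.804182) = 3.670395.
Therefore gamma(1) = 3.6704 (to 4 decimal places).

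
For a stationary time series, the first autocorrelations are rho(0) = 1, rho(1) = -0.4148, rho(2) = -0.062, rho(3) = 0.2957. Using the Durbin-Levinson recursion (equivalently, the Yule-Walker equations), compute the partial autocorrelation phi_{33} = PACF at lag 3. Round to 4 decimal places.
\phi_{33} = 0.1909

The PACF at lag k is phi_{kk}, the last component of the solution
to the Yule-Walker system G_k phi = r_k where
  (G_k)_{ij} = rho(|i - j|), (r_k)_i = rho(i), i,j = 1..k.
Equivalently, Durbin-Levinson gives phi_{kk} iteratively:
  phi_{11} = rho(1)
  phi_{kk} = [rho(k) - sum_{j=1..k-1} phi_{k-1,j} rho(k-j)]
            / [1 - sum_{j=1..k-1} phi_{k-1,j} rho(j)],
  phi_{k,j} = phi_{k-1,j} - phi_{kk} phi_{k-1,k-j},  j = 1..k-1.
Step k = 1:
  phi_11 = rho(1) = -0.4148.
Step k = 2:
  phi_22 = [rho(2) - phi_11 rho(1)] / [1 - phi_11 rho(1)] = [-0.062 - (-0.4148)(-0.4148)] / [1 - (-0.4148)(-0.4148)]
         = -0.23405904 / 0.82794096 = -0.2827.
  Update: phi_21 = phi_11 - phi_22 phi_11 = -0.4148 - (-0.2827)(-0.4148) = -0.532064.
Step k = 3:
  phi_33 = [rho(3) - phi_21 rho(2) - phi_22 rho(1)] / [1 - phi_21 rho(1) - phi_22 rho(2)]
    numerator   = 0.2957 - (-0.532064)(-0.062) - (-0.2827)(-0.4148) = 0.145448
    denominator = 1 - (-0.532064)(-0.4148) - (-0.2827)(-0.062) = 0.76177243
  phi_33 = 0.145448 / 0.76177243 = 0.1909.
Therefore phi_{33} = 0.1909.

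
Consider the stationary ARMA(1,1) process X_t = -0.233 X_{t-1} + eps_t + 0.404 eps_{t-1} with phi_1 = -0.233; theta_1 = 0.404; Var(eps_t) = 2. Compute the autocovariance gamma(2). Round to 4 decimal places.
\gamma(2) = -0.0763

Multiply the model equation by X_{t-k} and take expectations. With theta_0 = psi_0 = 1 and psi_j the MA(infinity) weights, this gives
  gamma(k) - sum_i phi_i gamma(k-i) = c_k,
  c_k = sigma^2 * sum_{j=k..q} theta_j psi_{j-k}   (c_k = 0 for k > q),
using gamma(-m) = gamma(m).
psi-weights needed (psi_j = theta_j + sum_i phi_i psi_{j-i}):
  psi_1 = theta_1 + phi_1 = 0.404 + (-0.233) = 0.171
Right-hand sides:
  c_0 = sigma^2 (1 + theta_1 psi_1) = 2 * (1 + (0.404)(0.171)) = 2 * 1.069084 = 2.138168
  c_1 = sigma^2 theta_1 = 2 * (0.404) = 0.808
  c_2 = 0
Equations for k = 0 and k = 1 (AR order 1):
  gamma(0) = phi_1 gamma(1) + c_0
  gamma(1) = phi_1 gamma(0) + c_1
Substituting the second into the first: gamma(0) (1 - phi_1^2) = c_0 + phi_1 c_1, so
  gamma(0) = (c_0 + phi_1 c_1) / (1 - phi_1^2) = (2.138168 + (-0.233)(0.808)) / (1 - (-0.233)^2) = 1.949904 / 0.945711 = 2.061839.
  gamma(1) = phi_1 gamma(0) + c_1 = (-0.233)(2.061839) + (0.808) = 0.327591.
For k = 2 (> q): gamma(2) = phi_1 gamma(1) = (-0.233)(0.327591) = -0.076329.
Therefore gamma(2) = -0.0763 (to 4 decimal places).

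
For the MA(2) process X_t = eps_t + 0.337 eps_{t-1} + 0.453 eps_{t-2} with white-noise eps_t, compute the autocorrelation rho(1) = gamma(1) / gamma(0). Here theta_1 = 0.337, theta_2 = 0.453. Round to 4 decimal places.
\rho(1) = 0.3713

For an MA(q) process with theta_0 = 1, the autocovariance is
  gamma(k) = sigma^2 * sum_{i=0..q-k} theta_i * theta_{i+k},
and rho(k) = gamma(k) / gamma(0). Sigma^2 cancels.
  numerator   = (1)*(0.337) + (0.337)*(0.453) = 0.489661.
  denominator = (1)^2 + (0.337)^2 + (0.453)^2 = 1.318778.
  rho(1) = 0.489661 / 1.318778 = 0.3713.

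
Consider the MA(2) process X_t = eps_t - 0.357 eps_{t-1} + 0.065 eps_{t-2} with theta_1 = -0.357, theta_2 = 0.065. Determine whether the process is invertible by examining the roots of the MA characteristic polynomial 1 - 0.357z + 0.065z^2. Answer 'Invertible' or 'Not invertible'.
\text{Invertible}

The MA(q) characteristic polynomial is P(z) = 1 - 0.357z + 0.065z^2.
Invertibility requires all roots to lie outside the unit circle, i.e. |z| > 1 for every root.
Set 1 + (-0.357) z + (0.065) z^2 = 0, i.e. a z^2 + b z + c = 0 with a = 0.065, b = -0.357, c = 1.
Discriminant D = b^2 - 4ac = (-0.357)^2 - 4*(0.065)*1 = 0.127449 - (0.26) = -0.132551.
D < 0, so the roots are the complex-conjugate pair z = (-b +/- i sqrt(-D)) / (2a) = 2.7462 +/- 2.8006i.
For a conjugate pair |z|^2 = z * conj(z) = (product of roots) = c/a = 1/(0.065) = 15.384615, so |z| = sqrt(15.384615) = 3.9223 for both roots.
Moduli of all roots: 3.9223, 3.9223.
All moduli strictly greater than 1? Yes.
Verdict: Invertible.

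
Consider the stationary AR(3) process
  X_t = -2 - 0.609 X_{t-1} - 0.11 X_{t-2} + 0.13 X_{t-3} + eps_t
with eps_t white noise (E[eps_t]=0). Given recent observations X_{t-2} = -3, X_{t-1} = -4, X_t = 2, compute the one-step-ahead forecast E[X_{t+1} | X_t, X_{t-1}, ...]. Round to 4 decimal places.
E[X_{t+1} \mid \mathcal F_t] = -3.1680

For an AR(p) model X_t = c + sum_i phi_i X_{t-i} + eps_t, the
one-step-ahead conditional mean is
  E[X_{t+1} | X_t, ...] = c + sum_i phi_i X_{t+1-i}.
Substitute known values:
  E[X_{t+1} | ...] = -2 + (-0.609) * (2) + (-0.11) * (-4) + (0.13) * (-3)
                   = -3.1680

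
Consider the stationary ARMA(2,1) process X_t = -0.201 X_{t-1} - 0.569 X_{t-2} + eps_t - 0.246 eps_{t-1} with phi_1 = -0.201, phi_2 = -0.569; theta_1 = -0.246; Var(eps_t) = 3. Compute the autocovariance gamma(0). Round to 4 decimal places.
\gamma(0) = 5.0675

Multiply the model equation by X_{t-k} and take expectations. With theta_0 = psi_0 = 1 and psi_j the MA(infinity) weights, this gives
  gamma(k) - sum_i phi_i gamma(k-i) = c_k,
  c_k = sigma^2 * sum_{j=k..q} theta_j psi_{j-k}   (c_k = 0 for k > q),
using gamma(-m) = gamma(m).
psi-weights needed (psi_j = theta_j + sum_i phi_i psi_{j-i}):
  psi_1 = theta_1 + phi_1 = -0.246 + (-0.201) = -0.447
Right-hand sides:
  c_0 = sigma^2 (1 + theta_1 psi_1) = 3 * (1 + (-0.246)(-0.447)) = 3 * 1.109962 = 3.329886
  c_1 = sigma^2 theta_1 = 3 * (-0.246) = -0.738
  c_2 = 0
Equations for k = 0, 1, 2 (AR order 2, c_2 = 0):
  (E0) gamma(0) = phi_1 gamma(1) + phi_2 gamma(2) + c_0
  (E1) gamma(1) = phi_1 gamma(0) + phi_2 gamma(1) + c_1
  (E2) gamma(2) = phi_1 gamma(1) + phi_2 gamma(0)
From (E1): gamma(1) = A gamma(0) + B with
  A = phi_1 / (1 - phi_2) = -0.201 / 1.569 = -0.128107,   B = c_1 / (1 - phi_2) = -0.738 / 1.569 = -0.470363.
Insert (E2) into (E0): gamma(0) (1 - phi_2^2) = phi_1 (1 + phi_2) gamma(1) + c_0.
  phi_1 (1 + phi_2) = (-0.201)(0.431) = -0.086631,   1 - phi_2^2 = 0.676239.
Replace gamma(1) by A gamma(0) + B and collect gamma(0):
  gamma(0) [0.676239 - (-0.086631)(-0.128107)] = (-0.086631)(-0.470363) + 3.329886
  gamma(0) * 0.665141 = 3.370634
  gamma(0) = 3.370634 / 0.665141 = 5.067548.
Therefore gamma(0) = 5.0675 (to 4 decimal places).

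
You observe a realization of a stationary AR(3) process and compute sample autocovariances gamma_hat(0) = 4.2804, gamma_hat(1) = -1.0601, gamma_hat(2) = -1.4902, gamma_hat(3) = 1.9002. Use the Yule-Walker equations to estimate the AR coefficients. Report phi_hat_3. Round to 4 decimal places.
\hat\phi_{3} = 0.2790

The Yule-Walker equations for an AR(p) process read, in matrix form,
  Gamma_p phi = r_p,   with   (Gamma_p)_{ij} = gamma(|i - j|),
                       (r_p)_i = gamma(i),   i,j = 1..p.
Substitute the sample gammas (Toeplitz matrix and right-hand side of size 3):
  Gamma_p = [[4.2804, -1.0601, -1.4902], [-1.0601, 4.2804, -1.0601], [-1.4902, -1.0601, 4.2804]]
  r_p     = [-1.0601, -1.4902, 1.9002]
Written out (R1..R3):
  (R1) 4.2804 phi_1 - 1.0601 phi_2 - 1.4902 phi_3 = -1.0601
  (R2) -1.0601 phi_1 + 4.2804 phi_2 - 1.0601 phi_3 = -1.4902
  (R3) -1.4902 phi_1 - 1.0601 phi_2 + 4.2804 phi_3 = 1.9002
Gaussian elimination:
  R2 <- R2 - (-1.0601/4.2804) R1 = R2 - (-0.247664) R1:  4.017852 phi_2 - 1.429169 phi_3 = -1.752748
  R3 <- R3 - (-1.4902/4.2804) R1 = R3 - (-0.348145) R1:  -1.429169 phi_2 + 3.761594 phi_3 = 1.531131
  R3 <- R3 - (-1.429169/4.017852) R2 = R3 - (-0.355705) R2:  3.253232 phi_3 = 0.907671
Back-substitution:
  phi_hat_3 = 0.907671 / 3.253232 = 0.279006
  phi_hat_2 = (-1.752748 - (-1.429169)(0.279006)) / 4.017852 = -0.336997
  phi_hat_1 = (-1.0601 - (-1.0601)(-0.336997) - (-1.4902)(0.279006)) / 4.2804 = -0.233991
So phi_hat = [-0.2340, -0.3370, 0.2790].
Therefore phi_hat_3 = 0.2790.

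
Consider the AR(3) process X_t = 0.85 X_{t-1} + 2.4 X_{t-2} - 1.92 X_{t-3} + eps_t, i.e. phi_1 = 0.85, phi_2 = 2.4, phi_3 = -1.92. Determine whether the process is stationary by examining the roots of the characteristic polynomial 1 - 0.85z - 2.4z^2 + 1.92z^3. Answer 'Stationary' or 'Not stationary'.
\text{Not stationary}

The AR(p) characteristic polynomial is P(z) = 1 - 0.85z - 2.4z^2 + 1.92z^3.
Stationarity requires all roots to lie outside the unit circle, i.e. |z| > 1 for every root.
Degree 3: look for a simple real root z0 first, then factor out (1 - z/z0) and solve the remaining quadratic.
Testing z0 = 0.625: P(0.625) = 1 + (-0.85)(0.625) + (-2.4)(0.625)^2 + (1.92)(0.625)^3
  = 1 + (-0.53125) + (-0.9375) + (0.46875) = 0.  So z_0 = 0.625 is a root, |z_0| = 0.625.
Divide out the factor (1 - 1.6 z) = (1 - z/z0) (since 1/z0 = 1.6):
  P(z) = (1 - 1.6 z)(1 + (0.75) z + (-1.2) z^2)
  [check: z-coef 0.75 - (1.6) = -0.85; z^2-coef -1.2 - (1.6)(0.75) = -2.4; z^3-coef -(1.6)(-1.2) = 1.92.]
Remaining roots from the quadratic factor 1 + (0.75) z + (-1.2) z^2:
  Set 1 + (0.75) z + (-1.2) z^2 = 0, i.e. a z^2 + b z + c = 0 with a = -1.2, b = 0.75, c = 1.
  Discriminant D = b^2 - 4ac = (0.75)^2 - 4*(-1.2)*1 = 0.5625 - (-4.8) = 5.3625.
  D >= 0, so the roots are real: z = (-b +/- sqrt(D)) / (2a) = (-0.75 +/- 2.315707) / (-2.4).
    z_1 = (-0.75 + 2.315707) / (-2.4) = -0.6524,   |z_1| = 0.6524.
    z_2 = (-0.75 - 2.315707) / (-2.4) = 1.2774,   |z_2| = 1.2774.
Moduli of all roots: 0.6250, 0.6524, 1.2774.
All moduli strictly greater than 1? No.
Verdict: Not stationary.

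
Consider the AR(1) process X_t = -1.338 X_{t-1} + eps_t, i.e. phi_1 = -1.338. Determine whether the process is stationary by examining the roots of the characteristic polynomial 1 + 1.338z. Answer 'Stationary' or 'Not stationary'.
\text{Not stationary}

The AR(p) characteristic polynomial is P(z) = 1 + 1.338z.
Stationarity requires all roots to lie outside the unit circle, i.e. |z| > 1 for every root.
This is linear in z: 1 + (1.338) z = 0  =>  z = -1/(1.338) = -0.747384,  |z| = 0.747384.
Moduli of all roots: 0.7474.
All moduli strictly greater than 1? No.
Verdict: Not stationary.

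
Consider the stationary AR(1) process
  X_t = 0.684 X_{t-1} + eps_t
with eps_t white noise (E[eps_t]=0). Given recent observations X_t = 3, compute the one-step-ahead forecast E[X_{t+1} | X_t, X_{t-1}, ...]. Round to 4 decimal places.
E[X_{t+1} \mid \mathcal F_t] = 2.0520

For an AR(p) model X_t = c + sum_i phi_i X_{t-i} + eps_t, the
one-step-ahead conditional mean is
  E[X_{t+1} | X_t, ...] = c + sum_i phi_i X_{t+1-i}.
Substitute known values:
  E[X_{t+1} | ...] = (0.684) * (3)
                   = 2.0520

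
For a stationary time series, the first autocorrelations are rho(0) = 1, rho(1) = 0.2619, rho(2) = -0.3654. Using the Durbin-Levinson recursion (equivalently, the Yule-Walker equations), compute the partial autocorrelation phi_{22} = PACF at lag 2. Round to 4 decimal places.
\phi_{22} = -0.4660

The PACF at lag k is phi_{kk}, the last component of the solution
to the Yule-Walker system G_k phi = r_k where
  (G_k)_{ij} = rho(|i - j|), (r_k)_i = rho(i), i,j = 1..k.
Equivalently, Durbin-Levinson gives phi_{kk} iteratively:
  phi_{11} = rho(1)
  phi_{kk} = [rho(k) - sum_{j=1..k-1} phi_{k-1,j} rho(k-j)]
            / [1 - sum_{j=1..k-1} phi_{k-1,j} rho(j)],
  phi_{k,j} = phi_{k-1,j} - phi_{kk} phi_{k-1,k-j},  j = 1..k-1.
Step k = 1:
  phi_11 = rho(1) = 0.2619.
Step k = 2:
  phi_22 = [rho(2) - phi_11 rho(1)] / [1 - phi_11 rho(1)] = [-0.3654 - (0.2619)(0.2619)] / [1 - (0.2619)(0.2619)]
         = -0.43399161 / 0.93140839 = -0.466.
Therefore phi_{22} = -0.4660.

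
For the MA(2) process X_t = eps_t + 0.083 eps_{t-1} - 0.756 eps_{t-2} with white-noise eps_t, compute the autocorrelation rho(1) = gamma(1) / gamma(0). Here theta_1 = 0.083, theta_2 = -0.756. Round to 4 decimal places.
\rho(1) = 0.0128

For an MA(q) process with theta_0 = 1, the autocovariance is
  gamma(k) = sigma^2 * sum_{i=0..q-k} theta_i * theta_{i+k},
and rho(k) = gamma(k) / gamma(0). Sigma^2 cancels.
  numerator   = (1)*(0.083) + (0.083)*(-0.756) = 0.020252.
  denominator = (1)^2 + (0.083)^2 + (-0.756)^2 = 1.578425.
  rho(1) = 0.020252 / 1.578425 = 0.0128.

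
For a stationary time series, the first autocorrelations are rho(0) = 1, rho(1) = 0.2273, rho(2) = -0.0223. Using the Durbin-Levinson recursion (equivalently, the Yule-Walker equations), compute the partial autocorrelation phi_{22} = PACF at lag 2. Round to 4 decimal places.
\phi_{22} = -0.0780

The PACF at lag k is phi_{kk}, the last component of the solution
to the Yule-Walker system G_k phi = r_k where
  (G_k)_{ij} = rho(|i - j|), (r_k)_i = rho(i), i,j = 1..k.
Equivalently, Durbin-Levinson gives phi_{kk} iteratively:
  phi_{11} = rho(1)
  phi_{kk} = [rho(k) - sum_{j=1..k-1} phi_{k-1,j} rho(k-j)]
            / [1 - sum_{j=1..k-1} phi_{k-1,j} rho(j)],
  phi_{k,j} = phi_{k-1,j} - phi_{kk} phi_{k-1,k-j},  j = 1..k-1.
Step k = 1:
  phi_11 = rho(1) = 0.2273.
Step k = 2:
  phi_22 = [rho(2) - phi_11 rho(1)] / [1 - phi_11 rho(1)] = [-0.0223 - (0.2273)(0.2273)] / [1 - (0.2273)(0.2273)]
         = -0.07396529 / 0.94833471 = -0.078.
Therefore phi_{22} = -0.0780.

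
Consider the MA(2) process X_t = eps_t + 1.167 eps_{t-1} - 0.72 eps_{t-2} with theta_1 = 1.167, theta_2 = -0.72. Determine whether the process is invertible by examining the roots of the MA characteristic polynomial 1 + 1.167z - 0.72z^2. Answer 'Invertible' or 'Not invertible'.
\text{Not invertible}

The MA(q) characteristic polynomial is P(z) = 1 + 1.167z - 0.72z^2.
Invertibility requires all roots to lie outside the unit circle, i.e. |z| > 1 for every root.
Set 1 + (1.167) z + (-0.72) z^2 = 0, i.e. a z^2 + b z + c = 0 with a = -0.72, b = 1.167, c = 1.
Discriminant D = b^2 - 4ac = (1.167)^2 - 4*(-0.72)*1 = 1.361889 - (-2.88) = 4.241889.
D >= 0, so the roots are real: z = (-b +/- sqrt(D)) / (2a) = (-1.167 +/- 2.059585) / (-1.44).
  z_1 = (-1.167 + 2.059585) / (-1.44) = -0.6199,   |z_1| = 0.6199.
  z_2 = (-1.167 - 2.059585) / (-1.44) = 2.2407,   |z_2| = 2.2407.
Moduli of all roots: 0.6199, 2.2407.
All moduli strictly greater than 1? No.
Verdict: Not invertible.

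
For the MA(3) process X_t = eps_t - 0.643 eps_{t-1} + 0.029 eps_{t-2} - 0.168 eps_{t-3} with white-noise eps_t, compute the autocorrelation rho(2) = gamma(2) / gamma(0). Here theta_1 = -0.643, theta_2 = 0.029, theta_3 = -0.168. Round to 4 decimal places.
\rho(2) = 0.0950

For an MA(q) process with theta_0 = 1, the autocovariance is
  gamma(k) = sigma^2 * sum_{i=0..q-k} theta_i * theta_{i+k},
and rho(k) = gamma(k) / gamma(0). Sigma^2 cancels.
  numerator   = (1)*(0.029) + (-0.643)*(-0.168) = 0.137024.
  denominator = (1)^2 + (-0.643)^2 + (0.029)^2 + (-0.168)^2 = 1.442514.
  rho(2) = 0.137024 / 1.442514 = 0.0950.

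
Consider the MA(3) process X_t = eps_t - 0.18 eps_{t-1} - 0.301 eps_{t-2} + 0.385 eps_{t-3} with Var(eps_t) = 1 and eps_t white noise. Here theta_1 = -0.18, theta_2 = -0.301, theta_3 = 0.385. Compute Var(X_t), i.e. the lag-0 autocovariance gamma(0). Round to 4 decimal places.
\gamma(0) = 1.2712

For an MA(q) process X_t = eps_t + sum_i theta_i eps_{t-i} with
Var(eps_t) = sigma^2, the variance is
  gamma(0) = sigma^2 * (1 + sum_i theta_i^2).
  sum_i theta_i^2 = (-0.18)^2 + (-0.301)^2 + (0.385)^2 = 0.0324 + 0.090601 + 0.148225 = 0.271226.
  gamma(0) = 1 * (1 + 0.271226) = 1 * 1.271226 = 1.271226, which rounds to 1.2712.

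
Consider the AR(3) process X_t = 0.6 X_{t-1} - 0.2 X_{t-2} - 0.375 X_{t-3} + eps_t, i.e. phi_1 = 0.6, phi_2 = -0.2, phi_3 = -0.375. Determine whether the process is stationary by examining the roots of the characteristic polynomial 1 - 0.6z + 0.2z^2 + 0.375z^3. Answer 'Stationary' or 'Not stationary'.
\text{Stationary}

The AR(p) characteristic polynomial is P(z) = 1 - 0.6z + 0.2z^2 + 0.375z^3.
Stationarity requires all roots to lie outside the unit circle, i.e. |z| > 1 for every root.
Degree 3: look for a simple real root z0 first, then factor out (1 - z/z0) and solve the remaining quadratic.
Testing z0 = -2: P(-2) = 1 + (-0.6)(-2) + (0.2)(-2)^2 + (0.375)(-2)^3
  = 1 + (1.2) + (0.8) + (-3) = 0.  So z_0 = -2 is a root, |z_0| = 2.
Divide out the factor (1 + 0.5 z) = (1 - z/z0) (since 1/z0 = -0.5):
  P(z) = (1 + 0.5 z)(1 + (-1.1) z + (0.75) z^2)
  [check: z-coef -1.1 - (-0.5) = -0.6; z^2-coef 0.75 - (-0.5)(-1.1) = 0.2; z^3-coef -(-0.5)(0.75) = 0.375.]
Remaining roots from the quadratic factor 1 + (-1.1) z + (0.75) z^2:
  Set 1 + (-1.1) z + (0.75) z^2 = 0, i.e. a z^2 + b z + c = 0 with a = 0.75, b = -1.1, c = 1.
  Discriminant D = b^2 - 4ac = (-1.1)^2 - 4*(0.75)*1 = 1.21 - (3) = -1.79.
  D < 0, so the roots are the complex-conjugate pair z = (-b +/- i sqrt(-D)) / (2a) = 0.7333 +/- 0.8919i.
  For a conjugate pair |z|^2 = z * conj(z) = (product of roots) = c/a = 1/(0.75) = 1.333333, so |z| = sqrt(1.333333) = 1.1547 for both roots.
Moduli of all roots: 2.0000, 1.1547, 1.1547.
All moduli strictly greater than 1? Yes.
Verdict: Stationary.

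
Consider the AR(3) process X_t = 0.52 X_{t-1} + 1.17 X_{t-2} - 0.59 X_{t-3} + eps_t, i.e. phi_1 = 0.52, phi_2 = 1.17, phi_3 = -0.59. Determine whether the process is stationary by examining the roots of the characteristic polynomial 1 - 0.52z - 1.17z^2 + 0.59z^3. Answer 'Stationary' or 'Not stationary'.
\text{Not stationary}

The AR(p) characteristic polynomial is P(z) = 1 - 0.52z - 1.17z^2 + 0.59z^3.
Stationarity requires all roots to lie outside the unit circle, i.e. |z| > 1 for every root.
Degree 3: look for a simple real root z0 first, then factor out (1 - z/z0) and solve the remaining quadratic.
Testing z0 = 2: P(2) = 1 + (-0.52)(2) + (-1.17)(2)^2 + (0.59)(2)^3
  = 1 + (-1.04) + (-4.68) + (4.72) = 0.  So z_0 = 2 is a root, |z_0| = 2.
Divide out the factor (1 - 0.5 z) = (1 - z/z0) (since 1/z0 = 0.5):
  P(z) = (1 - 0.5 z)(1 + (-0.02) z + (-1.18) z^2)
  [check: z-coef -0.02 - (0.5) = -0.52; z^2-coef -1.18 - (0.5)(-0.02) = -1.17; z^3-coef -(0.5)(-1.18) = 0.59.]
Remaining roots from the quadratic factor 1 + (-0.02) z + (-1.18) z^2:
  Set 1 + (-0.02) z + (-1.18) z^2 = 0, i.e. a z^2 + b z + c = 0 with a = -1.18, b = -0.02, c = 1.
  Discriminant D = b^2 - 4ac = (-0.02)^2 - 4*(-1.18)*1 = 0.0004 - (-4.72) = 4.7204.
  D >= 0, so the roots are real: z = (-b +/- sqrt(D)) / (2a) = (0.02 +/- 2.172648) / (-2.36).
    z_1 = (0.02 + 2.172648) / (-2.36) = -0.9291,   |z_1| = 0.9291.
    z_2 = (0.02 - 2.172648) / (-2.36) = 0.9121,   |z_2| = 0.9121.
Moduli of all roots: 2.0000, 0.9291, 0.9121.
All moduli strictly greater than 1? No.
Verdict: Not stationary.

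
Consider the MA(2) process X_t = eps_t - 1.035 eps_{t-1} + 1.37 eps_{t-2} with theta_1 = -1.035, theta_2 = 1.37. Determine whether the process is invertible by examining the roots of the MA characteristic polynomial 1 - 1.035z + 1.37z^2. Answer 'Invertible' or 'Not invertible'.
\text{Not invertible}

The MA(q) characteristic polynomial is P(z) = 1 - 1.035z + 1.37z^2.
Invertibility requires all roots to lie outside the unit circle, i.e. |z| > 1 for every root.
Set 1 + (-1.035) z + (1.37) z^2 = 0, i.e. a z^2 + b z + c = 0 with a = 1.37, b = -1.035, c = 1.
Discriminant D = b^2 - 4ac = (-1.035)^2 - 4*(1.37)*1 = 1.071225 - (5.48) = -4.408775.
D < 0, so the roots are the complex-conjugate pair z = (-b +/- i sqrt(-D)) / (2a) = 0.3777 +/- 0.7663i.
For a conjugate pair |z|^2 = z * conj(z) = (product of roots) = c/a = 1/(1.37) = 0.729927, so |z| = sqrt(0.729927) = 0.8544 for both roots.
Moduli of all roots: 0.8544, 0.8544.
All moduli strictly greater than 1? No.
Verdict: Not invertible.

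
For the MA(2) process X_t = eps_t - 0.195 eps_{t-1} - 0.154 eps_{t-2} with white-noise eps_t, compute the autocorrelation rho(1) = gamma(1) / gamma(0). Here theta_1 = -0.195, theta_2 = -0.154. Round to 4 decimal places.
\rho(1) = -0.1554

For an MA(q) process with theta_0 = 1, the autocovariance is
  gamma(k) = sigma^2 * sum_{i=0..q-k} theta_i * theta_{i+k},
and rho(k) = gamma(k) / gamma(0). Sigma^2 cancels.
  numerator   = (1)*(-0.195) + (-0.195)*(-0.154) = -0.16497.
  denominator = (1)^2 + (-0.195)^2 + (-0.154)^2 = 1.061741.
  rho(1) = -0.16497 / 1.061741 = -0.1554.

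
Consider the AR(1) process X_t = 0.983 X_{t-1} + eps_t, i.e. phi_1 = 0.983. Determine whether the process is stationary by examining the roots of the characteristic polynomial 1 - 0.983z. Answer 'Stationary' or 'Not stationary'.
\text{Stationary}

The AR(p) characteristic polynomial is P(z) = 1 - 0.983z.
Stationarity requires all roots to lie outside the unit circle, i.e. |z| > 1 for every root.
This is linear in z: 1 + (-0.983) z = 0  =>  z = -1/(-0.983) = 1.017294,  |z| = 1.017294.
Moduli of all roots: 1.0173.
All moduli strictly greater than 1? Yes.
Verdict: Stationary.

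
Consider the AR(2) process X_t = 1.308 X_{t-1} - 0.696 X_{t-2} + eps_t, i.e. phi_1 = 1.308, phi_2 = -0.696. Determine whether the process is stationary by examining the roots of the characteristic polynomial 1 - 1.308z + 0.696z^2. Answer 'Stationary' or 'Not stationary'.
\text{Stationary}

The AR(p) characteristic polynomial is P(z) = 1 - 1.308z + 0.696z^2.
Stationarity requires all roots to lie outside the unit circle, i.e. |z| > 1 for every root.
Set 1 + (-1.308) z + (0.696) z^2 = 0, i.e. a z^2 + b z + c = 0 with a = 0.696, b = -1.308, c = 1.
Discriminant D = b^2 - 4ac = (-1.308)^2 - 4*(0.696)*1 = 1.710864 - (2.784) = -1.073136.
D < 0, so the roots are the complex-conjugate pair z = (-b +/- i sqrt(-D)) / (2a) = 0.9397 +/- 0.7442i.
For a conjugate pair |z|^2 = z * conj(z) = (product of roots) = c/a = 1/(0.696) = 1.436782, so |z| = sqrt(1.436782) = 1.1987 for both roots.
Moduli of all roots: 1.1987, 1.1987.
All moduli strictly greater than 1? Yes.
Verdict: Stationary.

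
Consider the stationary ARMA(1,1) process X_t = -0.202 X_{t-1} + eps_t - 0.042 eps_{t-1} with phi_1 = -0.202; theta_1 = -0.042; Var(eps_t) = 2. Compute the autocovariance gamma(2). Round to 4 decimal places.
\gamma(2) = 0.1036

Multiply the model equation by X_{t-k} and take expectations. With theta_0 = psi_0 = 1 and psi_j the MA(infinity) weights, this gives
  gamma(k) - sum_i phi_i gamma(k-i) = c_k,
  c_k = sigma^2 * sum_{j=k..q} theta_j psi_{j-k}   (c_k = 0 for k > q),
using gamma(-m) = gamma(m).
psi-weights needed (psi_j = theta_j + sum_i phi_i psi_{j-i}):
  psi_1 = theta_1 + phi_1 = -0.042 + (-0.202) = -0.244
Right-hand sides:
  c_0 = sigma^2 (1 + theta_1 psi_1) = 2 * (1 + (-0.042)(-0.244)) = 2 * 1.010248 = 2.020496
  c_1 = sigma^2 theta_1 = 2 * (-0.042) = -0.084
  c_2 = 0
Equations for k = 0 and k = 1 (AR order 1):
  gamma(0) = phi_1 gamma(1) + c_0
  gamma(1) = phi_1 gamma(0) + c_1
Substituting the second into the first: gamma(0) (1 - phi_1^2) = c_0 + phi_1 c_1, so
  gamma(0) = (c_0 + phi_1 c_1) / (1 - phi_1^2) = (2.020496 + (-0.202)(-0.084)) / (1 - (-0.202)^2) = 2.037464 / 0.959196 = 2.124137.
  gamma(1) = phi_1 gamma(0) + c_1 = (-0.202)(2.124137) + (-0.084) = -0.513076.
For k = 2 (> q): gamma(2) = phi_1 gamma(1) = (-0.202)(-0.513076) = 0.103641.
Therefore gamma(2) = 0.1036 (to 4 decimal places).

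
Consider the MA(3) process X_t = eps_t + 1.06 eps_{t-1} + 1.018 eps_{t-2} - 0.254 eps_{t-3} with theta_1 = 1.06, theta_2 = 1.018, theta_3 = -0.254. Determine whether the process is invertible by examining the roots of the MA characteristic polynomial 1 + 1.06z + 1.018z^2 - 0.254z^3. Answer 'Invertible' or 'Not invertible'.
\text{Not invertible}

The MA(q) characteristic polynomial is P(z) = 1 + 1.06z + 1.018z^2 - 0.254z^3.
Invertibility requires all roots to lie outside the unit circle, i.e. |z| > 1 for every root.
Degree 3: look for a simple real root z0 first, then factor out (1 - z/z0) and solve the remaining quadratic.
Testing z0 = 5: P(5) = 1 + (1.06)(5) + (1.018)(5)^2 + (-0.254)(5)^3
  = 1 + (5.3) + (25.45) + (-31.75) = 0.  So z_0 = 5 is a root, |z_0| = 5.
Divide out the factor (1 - 0.2 z) = (1 - z/z0) (since 1/z0 = 0.2):
  P(z) = (1 - 0.2 z)(1 + (1.26) z + (1.27) z^2)
  [check: z-coef 1.26 - (0.2) = 1.06; z^2-coef 1.27 - (0.2)(1.26) = 1.018; z^3-coef -(0.2)(1.27) = -0.254.]
Remaining roots from the quadratic factor 1 + (1.26) z + (1.27) z^2:
  Set 1 + (1.26) z + (1.27) z^2 = 0, i.e. a z^2 + b z + c = 0 with a = 1.27, b = 1.26, c = 1.
  Discriminant D = b^2 - 4ac = (1.26)^2 - 4*(1.27)*1 = 1.5876 - (5.08) = -3.4924.
  D < 0, so the roots are the complex-conjugate pair z = (-b +/- i sqrt(-D)) / (2a) = -0.4961 +/- 0.7357i.
  For a conjugate pair |z|^2 = z * conj(z) = (product of roots) = c/a = 1/(1.27) = 0.787402, so |z| = sqrt(0.787402) = 0.8874 for both roots.
Moduli of all roots: 5.0000, 0.8874, 0.8874.
All moduli strictly greater than 1? No.
Verdict: Not invertible.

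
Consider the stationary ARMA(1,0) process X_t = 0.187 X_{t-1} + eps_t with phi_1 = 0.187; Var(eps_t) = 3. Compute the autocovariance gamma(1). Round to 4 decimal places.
\gamma(1) = 0.5813

Multiply the model equation by X_{t-k} and take expectations. With theta_0 = psi_0 = 1 and psi_j the MA(infinity) weights, this gives
  gamma(k) - sum_i phi_i gamma(k-i) = c_k,
  c_k = sigma^2 * sum_{j=k..q} theta_j psi_{j-k}   (c_k = 0 for k > q),
using gamma(-m) = gamma(m).
Pure AR (q = 0): c_0 = sigma^2 = 3, c_k = 0 for k >= 1.
Equations for k = 0 and k = 1 (AR order 1):
  gamma(0) = phi_1 gamma(1) + c_0
  gamma(1) = phi_1 gamma(0) + c_1
Substituting the second into the first: gamma(0) (1 - phi_1^2) = c_0 + phi_1 c_1, so
  gamma(0) = c_0 / (1 - phi_1^2) = 3 / (1 - (0.187)^2) = 3 / 0.965031 = 3.108708.
  gamma(1) = phi_1 gamma(0) = (0.187)(3.108708) = 0.581328.
Therefore gamma(1) = 0.5813 (to 4 decimal places).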